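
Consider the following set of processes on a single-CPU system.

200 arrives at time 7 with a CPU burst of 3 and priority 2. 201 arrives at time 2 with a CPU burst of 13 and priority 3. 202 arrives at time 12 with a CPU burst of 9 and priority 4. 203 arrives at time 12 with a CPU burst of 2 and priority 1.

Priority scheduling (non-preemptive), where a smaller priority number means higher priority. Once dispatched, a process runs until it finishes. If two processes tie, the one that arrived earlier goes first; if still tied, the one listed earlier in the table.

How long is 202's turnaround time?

Gantt: | idle 0-2 | 201 2-15 | 203 15-17 | 200 17-20 | 202 20-29 |
Completion: 200=20  201=15  202=29  203=17
Turnaround (C−A): 200=13  201=13  202=17  203=5
Turnaround(202) = completion − arrival = 29 − 12 = 17

17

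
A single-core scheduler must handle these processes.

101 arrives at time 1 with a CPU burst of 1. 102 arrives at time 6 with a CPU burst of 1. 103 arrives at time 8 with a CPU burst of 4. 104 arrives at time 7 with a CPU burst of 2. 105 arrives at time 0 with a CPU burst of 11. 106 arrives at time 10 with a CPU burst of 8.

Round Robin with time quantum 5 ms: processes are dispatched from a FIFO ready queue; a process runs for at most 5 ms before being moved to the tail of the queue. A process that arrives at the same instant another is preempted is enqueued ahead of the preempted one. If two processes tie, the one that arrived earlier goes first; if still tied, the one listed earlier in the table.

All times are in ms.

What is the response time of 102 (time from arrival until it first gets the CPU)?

5

Schedule: | 105 0-5 | 101 5-6 | 105 6-11 | 102 11-12 | 104 12-14 | 103 14-18 | 106 18-23 | 105 23-24 | 106 24-27 |
Completion: 101=6  102=12  103=18  104=14  105=24  106=27
Response(102) = first start − arrival = 11 − 6 = 5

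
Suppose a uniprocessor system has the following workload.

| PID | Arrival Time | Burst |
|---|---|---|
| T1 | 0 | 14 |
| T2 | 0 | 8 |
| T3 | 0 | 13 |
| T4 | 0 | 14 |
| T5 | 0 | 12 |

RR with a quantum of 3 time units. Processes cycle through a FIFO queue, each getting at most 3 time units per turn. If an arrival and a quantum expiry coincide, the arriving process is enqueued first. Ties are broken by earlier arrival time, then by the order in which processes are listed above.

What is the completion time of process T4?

61

Schedule: | T1 0-3 | T2 3-6 | T3 6-9 | T4 9-12 | T5 12-15 | T1 15-18 | T2 18-21 | T3 21-24 | T4 24-27 | T5 27-30 | T1 30-33 | T2 33-35 | T3 35-38 | T4 38-41 | T5 41-44 | T1 44-47 | T3 47-50 | T4 50-53 | T5 53-56 | T1 56-58 | T3 58-59 | T4 59-61 |
Completion: T1=58  T2=35  T3=59  T4=61  T5=56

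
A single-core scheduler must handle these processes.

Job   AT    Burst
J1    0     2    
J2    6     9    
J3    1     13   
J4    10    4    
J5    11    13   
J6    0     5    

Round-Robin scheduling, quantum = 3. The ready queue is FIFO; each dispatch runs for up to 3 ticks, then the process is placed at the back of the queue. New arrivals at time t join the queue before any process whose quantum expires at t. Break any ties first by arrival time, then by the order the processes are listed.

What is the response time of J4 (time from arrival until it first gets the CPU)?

Schedule: | J1 0-2 | J6 2-5 | J3 5-8 | J6 8-10 | J2 10-13 | J3 13-16 | J4 16-19 | J5 19-22 | J2 22-25 | J3 25-28 | J4 28-29 | J5 29-32 | J2 32-35 | J3 35-38 | J5 38-41 | J3 41-42 | J5 42-46 |
Completion: J1=2  J2=35  J3=42  J4=29  J5=46  J6=10
Turnaround (C−A): J1=2  J2=29  J3=41  J4=19  J5=35  J6=10
Response(J4) = first start − arrival = 16 − 10 = 6

6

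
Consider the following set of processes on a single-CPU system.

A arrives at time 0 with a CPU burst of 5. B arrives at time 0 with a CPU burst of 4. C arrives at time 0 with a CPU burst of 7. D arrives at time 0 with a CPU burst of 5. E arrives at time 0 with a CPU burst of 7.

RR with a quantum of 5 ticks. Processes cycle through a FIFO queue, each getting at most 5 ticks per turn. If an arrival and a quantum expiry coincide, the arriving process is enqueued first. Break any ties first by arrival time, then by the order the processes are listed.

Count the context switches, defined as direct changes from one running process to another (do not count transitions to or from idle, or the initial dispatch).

6

Gantt: | A 0-5 | B 5-9 | C 9-14 | D 14-19 | E 19-24 | C 24-26 | E 26-28 |
Completion: A=5  B=9  C=26  D=19  E=28
Turnaround (C−A): A=5  B=9  C=26  D=19  E=28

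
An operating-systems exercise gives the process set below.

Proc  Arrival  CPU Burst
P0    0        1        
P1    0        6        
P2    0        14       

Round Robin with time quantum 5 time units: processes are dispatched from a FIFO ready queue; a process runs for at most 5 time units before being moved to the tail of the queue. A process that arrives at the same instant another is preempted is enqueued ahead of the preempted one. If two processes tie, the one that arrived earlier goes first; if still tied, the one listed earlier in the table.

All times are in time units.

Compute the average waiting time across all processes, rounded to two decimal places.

Timeline: | P0 0-1 | P1 1-6 | P2 6-11 | P1 11-12 | P2 12-21 |
Completion: P0=1  P1=12  P2=21
Turnaround (C−A): P0=1  P1=12  P2=21
Waiting times: P0=0, P1=6, P2=7
Average waiting = (0+6+7) / 3 = 13/3 = 4.33

4.33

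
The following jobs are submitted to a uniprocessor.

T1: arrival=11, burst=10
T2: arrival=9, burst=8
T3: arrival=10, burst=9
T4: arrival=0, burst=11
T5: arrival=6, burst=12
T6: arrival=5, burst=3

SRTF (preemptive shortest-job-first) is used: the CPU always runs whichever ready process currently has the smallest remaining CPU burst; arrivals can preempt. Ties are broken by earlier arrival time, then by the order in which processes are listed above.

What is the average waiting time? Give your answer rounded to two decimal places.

12.50

Timeline: | T4 0-5 | T6 5-8 | T4 8-14 | T2 14-22 | T3 22-31 | T1 31-41 | T5 41-53 |
Completion: T1=41  T2=22  T3=31  T4=14  T5=53  T6=8
Turnaround (C−A): T1=30  T2=13  T3=21  T4=14  T5=47  T6=3
Waiting times: T1=20, T2=5, T3=12, T4=3, T5=35, T6=0
Average waiting = (20+5+12+3+35+0) / 6 = 75/6 = 12.50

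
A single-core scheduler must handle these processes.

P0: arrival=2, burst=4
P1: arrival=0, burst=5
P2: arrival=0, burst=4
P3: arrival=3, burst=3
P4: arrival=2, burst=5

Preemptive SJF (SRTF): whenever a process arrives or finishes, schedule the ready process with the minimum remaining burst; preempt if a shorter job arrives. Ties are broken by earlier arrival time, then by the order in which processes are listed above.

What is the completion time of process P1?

Schedule: | P2 0-4 | P3 4-7 | P0 7-11 | P1 11-16 | P4 16-21 |
Completion: P0=11  P1=16  P2=4  P3=7  P4=21
Turnaround (C−A): P0=9  P1=16  P2=4  P3=4  P4=19

16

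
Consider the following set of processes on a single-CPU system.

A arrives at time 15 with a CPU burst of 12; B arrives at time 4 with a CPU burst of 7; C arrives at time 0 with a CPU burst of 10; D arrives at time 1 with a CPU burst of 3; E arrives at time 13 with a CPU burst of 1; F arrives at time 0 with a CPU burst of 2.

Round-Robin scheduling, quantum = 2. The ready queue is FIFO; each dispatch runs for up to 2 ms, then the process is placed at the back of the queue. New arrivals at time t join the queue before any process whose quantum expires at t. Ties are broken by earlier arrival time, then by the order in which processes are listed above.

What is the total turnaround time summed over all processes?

Timeline: | C 0-2 | F 2-4 | D 4-6 | C 6-8 | B 8-10 | D 10-11 | C 11-13 | B 13-15 | E 15-16 | C 16-18 | A 18-20 | B 20-22 | C 22-24 | A 24-26 | B 26-27 | A 27-35 |
Completion: A=35  B=27  C=24  D=11  E=16  F=4
Turnaround (C−A): A=20  B=23  C=24  D=10  E=3  F=4
Turnaround = completion − arrival: A=20, B=23, C=24, D=10, E=3, F=4
Total turnaround = 20 + 23 + 24 + 10 + 3 + 4 = 84

84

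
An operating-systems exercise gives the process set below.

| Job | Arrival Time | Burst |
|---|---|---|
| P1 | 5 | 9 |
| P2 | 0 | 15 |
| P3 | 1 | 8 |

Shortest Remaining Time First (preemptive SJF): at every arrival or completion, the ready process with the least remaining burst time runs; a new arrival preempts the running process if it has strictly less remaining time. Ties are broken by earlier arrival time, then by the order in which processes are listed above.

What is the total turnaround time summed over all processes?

53

Schedule: | P2 0-1 | P3 1-9 | P1 9-18 | P2 18-32 |
Completion: P1=18  P2=32  P3=9
Turnaround (C−A): P1=13  P2=32  P3=8
Turnaround = completion − arrival: P1=13, P2=32, P3=8
Total turnaround = 13 + 32 + 8 = 53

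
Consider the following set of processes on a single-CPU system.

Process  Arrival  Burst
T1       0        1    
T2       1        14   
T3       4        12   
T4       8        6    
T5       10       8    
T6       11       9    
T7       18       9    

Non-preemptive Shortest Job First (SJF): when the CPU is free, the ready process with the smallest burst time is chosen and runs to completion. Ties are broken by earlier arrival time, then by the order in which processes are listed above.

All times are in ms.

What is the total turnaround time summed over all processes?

Gantt: | T1 0-1 | T2 1-15 | T4 15-21 | T5 21-29 | T6 29-38 | T7 38-47 | T3 47-59 |
Completion: T1=1  T2=15  T3=59  T4=21  T5=29  T6=38  T7=47
Turnaround (C−A): T1=1  T2=14  T3=55  T4=13  T5=19  T6=27  T7=29
Turnaround = completion − arrival: T1=1, T2=14, T3=55, T4=13, T5=19, T6=27, T7=29
Total turnaround = 1 + 14 + 55 + 13 + 19 + 27 + 29 = 158

158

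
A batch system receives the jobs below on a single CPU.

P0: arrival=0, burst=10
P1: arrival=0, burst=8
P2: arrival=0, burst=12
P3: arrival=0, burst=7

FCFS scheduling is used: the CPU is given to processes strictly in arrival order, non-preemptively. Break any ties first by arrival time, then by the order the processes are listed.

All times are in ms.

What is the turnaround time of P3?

Timeline: | P0 0-10 | P1 10-18 | P2 18-30 | P3 30-37 |
Completion: P0=10  P1=18  P2=30  P3=37
Turnaround (C−A): P0=10  P1=18  P2=30  P3=37
Turnaround(P3) = completion − arrival = 37 − 0 = 37

37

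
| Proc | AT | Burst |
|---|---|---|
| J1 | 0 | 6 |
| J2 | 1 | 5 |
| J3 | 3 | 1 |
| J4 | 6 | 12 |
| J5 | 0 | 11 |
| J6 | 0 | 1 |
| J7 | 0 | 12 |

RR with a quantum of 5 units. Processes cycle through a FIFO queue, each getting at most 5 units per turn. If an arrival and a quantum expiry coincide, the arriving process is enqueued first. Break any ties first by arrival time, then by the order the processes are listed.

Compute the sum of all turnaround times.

205

Schedule: | J1 0-5 | J5 5-10 | J6 10-11 | J7 11-16 | J2 16-21 | J3 21-22 | J1 22-23 | J4 23-28 | J5 28-33 | J7 33-38 | J4 38-43 | J5 43-44 | J7 44-46 | J4 46-48 |
Completion: J1=23  J2=21  J3=22  J4=48  J5=44  J6=11  J7=46
Turnaround = completion − arrival: J1=23, J2=20, J3=19, J4=42, J5=44, J6=11, J7=46
Total turnaround = 23 + 20 + 19 + 42 + 44 + 11 + 46 = 205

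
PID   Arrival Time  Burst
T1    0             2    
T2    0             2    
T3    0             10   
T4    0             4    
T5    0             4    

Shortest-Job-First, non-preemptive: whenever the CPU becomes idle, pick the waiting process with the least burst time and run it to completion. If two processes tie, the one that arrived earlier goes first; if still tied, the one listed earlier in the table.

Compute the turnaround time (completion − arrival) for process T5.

12

Gantt: | T1 0-2 | T2 2-4 | T4 4-8 | T5 8-12 | T3 12-22 |
Completion: T1=2  T2=4  T3=22  T4=8  T5=12
Turnaround (C−A): T1=2  T2=4  T3=22  T4=8  T5=12
Turnaround(T5) = completion − arrival = 12 − 0 = 12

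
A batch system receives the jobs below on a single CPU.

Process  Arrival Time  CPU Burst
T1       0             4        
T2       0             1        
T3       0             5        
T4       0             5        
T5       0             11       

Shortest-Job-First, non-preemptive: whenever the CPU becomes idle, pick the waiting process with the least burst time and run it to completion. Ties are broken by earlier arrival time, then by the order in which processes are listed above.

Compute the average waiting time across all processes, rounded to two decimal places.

6.20

Gantt: | T2 0-1 | T1 1-5 | T3 5-10 | T4 10-15 | T5 15-26 |
Completion: T1=5  T2=1  T3=10  T4=15  T5=26
Turnaround (C−A): T1=5  T2=1  T3=10  T4=15  T5=26
Waiting times: T1=1, T2=0, T3=5, T4=10, T5=15
Average waiting = (1+0+5+10+15) / 5 = 31/5 = 6.20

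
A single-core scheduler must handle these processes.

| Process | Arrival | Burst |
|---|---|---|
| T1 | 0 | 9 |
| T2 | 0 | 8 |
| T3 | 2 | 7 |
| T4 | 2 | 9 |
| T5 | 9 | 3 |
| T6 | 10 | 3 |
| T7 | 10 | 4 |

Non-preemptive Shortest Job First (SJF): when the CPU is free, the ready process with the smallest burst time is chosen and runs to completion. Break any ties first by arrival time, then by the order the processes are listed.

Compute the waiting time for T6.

8

Timeline: | T2 0-8 | T3 8-15 | T5 15-18 | T6 18-21 | T7 21-25 | T1 25-34 | T4 34-43 |
Completion: T1=34  T2=8  T3=15  T4=43  T5=18  T6=21  T7=25
Turnaround (C−A): T1=34  T2=8  T3=13  T4=41  T5=9  T6=11  T7=15
Waiting(T6) = turnaround − burst = 11 − 3 = 8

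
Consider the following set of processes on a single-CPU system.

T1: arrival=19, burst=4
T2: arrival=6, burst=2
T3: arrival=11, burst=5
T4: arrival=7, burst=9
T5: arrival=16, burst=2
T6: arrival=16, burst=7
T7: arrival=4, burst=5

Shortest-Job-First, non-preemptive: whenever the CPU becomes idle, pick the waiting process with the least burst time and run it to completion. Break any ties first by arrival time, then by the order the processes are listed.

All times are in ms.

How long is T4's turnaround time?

31

Gantt: | idle 0-4 | T7 4-9 | T2 9-11 | T3 11-16 | T5 16-18 | T6 18-25 | T1 25-29 | T4 29-38 |
Completion: T1=29  T2=11  T3=16  T4=38  T5=18  T6=25  T7=9
Turnaround (C−A): T1=10  T2=5  T3=5  T4=31  T5=2  T6=9  T7=5
Turnaround(T4) = completion − arrival = 38 − 7 = 31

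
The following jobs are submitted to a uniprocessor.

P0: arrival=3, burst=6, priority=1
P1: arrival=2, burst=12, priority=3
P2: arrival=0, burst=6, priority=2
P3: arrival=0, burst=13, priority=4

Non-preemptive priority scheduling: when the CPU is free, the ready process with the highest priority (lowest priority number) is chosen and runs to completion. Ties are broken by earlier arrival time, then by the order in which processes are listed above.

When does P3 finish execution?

37

Schedule: | P2 0-6 | P0 6-12 | P1 12-24 | P3 24-37 |
Completion: P0=12  P1=24  P2=6  P3=37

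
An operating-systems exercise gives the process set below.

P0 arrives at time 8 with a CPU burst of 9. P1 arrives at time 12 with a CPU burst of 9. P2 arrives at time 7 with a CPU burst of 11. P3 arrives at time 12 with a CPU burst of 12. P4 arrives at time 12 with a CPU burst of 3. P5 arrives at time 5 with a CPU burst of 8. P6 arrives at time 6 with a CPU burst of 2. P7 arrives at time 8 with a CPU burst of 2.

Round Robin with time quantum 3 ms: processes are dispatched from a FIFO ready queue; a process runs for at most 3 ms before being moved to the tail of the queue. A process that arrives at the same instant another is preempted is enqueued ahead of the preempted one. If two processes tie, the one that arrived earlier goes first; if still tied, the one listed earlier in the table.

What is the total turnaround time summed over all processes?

248

Timeline: | idle 0-5 | P5 5-8 | P6 8-10 | P2 10-13 | P0 13-16 | P7 16-18 | P5 18-21 | P1 21-24 | P3 24-27 | P4 27-30 | P2 30-33 | P0 33-36 | P5 36-38 | P1 38-41 | P3 41-44 | P2 44-47 | P0 47-50 | P1 50-53 | P3 53-56 | P2 56-58 | P3 58-61 |
Completion: P0=50  P1=53  P2=58  P3=61  P4=30  P5=38  P6=10  P7=18
Turnaround (C−A): P0=42  P1=41  P2=51  P3=49  P4=18  P5=33  P6=4  P7=10
Turnaround = completion − arrival: P0=42, P1=41, P2=51, P3=49, P4=18, P5=33, P6=4, P7=10
Total turnaround = 42 + 41 + 51 + 49 + 18 + 33 + 4 + 10 = 248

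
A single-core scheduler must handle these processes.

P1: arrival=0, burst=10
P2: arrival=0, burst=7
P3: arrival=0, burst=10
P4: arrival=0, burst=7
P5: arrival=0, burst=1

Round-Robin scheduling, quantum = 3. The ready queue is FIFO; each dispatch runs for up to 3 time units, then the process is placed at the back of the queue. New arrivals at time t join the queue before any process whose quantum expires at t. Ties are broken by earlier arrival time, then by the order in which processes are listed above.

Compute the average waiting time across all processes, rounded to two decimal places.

21.80

Schedule: | P1 0-3 | P2 3-6 | P3 6-9 | P4 9-12 | P5 12-13 | P1 13-16 | P2 16-19 | P3 19-22 | P4 22-25 | P1 25-28 | P2 28-29 | P3 29-32 | P4 32-33 | P1 33-34 | P3 34-35 |
Completion: P1=34  P2=29  P3=35  P4=33  P5=13
Turnaround (C−A): P1=34  P2=29  P3=35  P4=33  P5=13
Waiting times: P1=24, P2=22, P3=25, P4=26, P5=12
Average waiting = (24+22+25+26+12) / 5 = 109/5 = 21.80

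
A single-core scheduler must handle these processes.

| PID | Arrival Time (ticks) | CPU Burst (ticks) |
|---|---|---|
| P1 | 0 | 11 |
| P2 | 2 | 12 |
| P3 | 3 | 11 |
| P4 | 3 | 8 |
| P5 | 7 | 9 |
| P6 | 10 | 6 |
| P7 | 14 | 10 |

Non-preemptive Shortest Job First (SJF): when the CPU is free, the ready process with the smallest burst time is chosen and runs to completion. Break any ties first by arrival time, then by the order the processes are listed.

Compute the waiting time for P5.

Timeline: | P1 0-11 | P6 11-17 | P4 17-25 | P5 25-34 | P7 34-44 | P3 44-55 | P2 55-67 |
Completion: P1=11  P2=67  P3=55  P4=25  P5=34  P6=17  P7=44
Waiting(P5) = turnaround − burst = 27 − 9 = 18

18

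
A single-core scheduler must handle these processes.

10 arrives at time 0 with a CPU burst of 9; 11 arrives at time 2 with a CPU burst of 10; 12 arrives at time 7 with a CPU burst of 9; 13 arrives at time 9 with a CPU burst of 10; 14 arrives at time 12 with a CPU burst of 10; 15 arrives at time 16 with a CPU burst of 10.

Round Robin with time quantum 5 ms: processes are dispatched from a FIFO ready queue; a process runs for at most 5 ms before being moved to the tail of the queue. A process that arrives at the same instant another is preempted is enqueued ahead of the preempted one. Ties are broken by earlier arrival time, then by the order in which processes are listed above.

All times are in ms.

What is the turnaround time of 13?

39

Gantt: | 10 0-5 | 11 5-10 | 10 10-14 | 12 14-19 | 13 19-24 | 11 24-29 | 14 29-34 | 15 34-39 | 12 39-43 | 13 43-48 | 14 48-53 | 15 53-58 |
Completion: 10=14  11=29  12=43  13=48  14=53  15=58
Turnaround (C−A): 10=14  11=27  12=36  13=39  14=41  15=42
Turnaround(13) = completion − arrival = 48 − 9 = 39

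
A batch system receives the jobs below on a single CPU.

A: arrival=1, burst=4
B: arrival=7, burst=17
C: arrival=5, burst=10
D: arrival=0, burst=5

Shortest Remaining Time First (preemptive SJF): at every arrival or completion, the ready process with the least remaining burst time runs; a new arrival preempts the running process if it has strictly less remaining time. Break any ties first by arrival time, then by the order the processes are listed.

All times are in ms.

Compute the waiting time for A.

Schedule: | D 0-5 | A 5-9 | C 9-19 | B 19-36 |
Completion: A=9  B=36  C=19  D=5
Turnaround (C−A): A=8  B=29  C=14  D=5
Waiting(A) = turnaround − burst = 8 − 4 = 4

4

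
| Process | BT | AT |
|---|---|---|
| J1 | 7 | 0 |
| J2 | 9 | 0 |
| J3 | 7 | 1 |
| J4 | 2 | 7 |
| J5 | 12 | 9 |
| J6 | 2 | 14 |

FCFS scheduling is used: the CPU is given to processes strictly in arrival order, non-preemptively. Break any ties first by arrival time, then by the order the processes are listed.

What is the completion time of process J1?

Schedule: | J1 0-7 | J2 7-16 | J3 16-23 | J4 23-25 | J5 25-37 | J6 37-39 |
Completion: J1=7  J2=16  J3=23  J4=25  J5=37  J6=39
Turnaround (C−A): J1=7  J2=16  J3=22  J4=18  J5=28  J6=25

7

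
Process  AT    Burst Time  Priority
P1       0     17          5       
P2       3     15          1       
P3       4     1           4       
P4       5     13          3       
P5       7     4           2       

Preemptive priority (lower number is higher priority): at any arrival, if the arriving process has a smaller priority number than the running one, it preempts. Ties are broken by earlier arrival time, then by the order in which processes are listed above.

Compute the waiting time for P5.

Schedule: | P1 0-3 | P2 3-18 | P5 18-22 | P4 22-35 | P3 35-36 | P1 36-50 |
Completion: P1=50  P2=18  P3=36  P4=35  P5=22
Turnaround (C−A): P1=50  P2=15  P3=32  P4=30  P5=15
Waiting(P5) = turnaround − burst = 15 − 4 = 11

11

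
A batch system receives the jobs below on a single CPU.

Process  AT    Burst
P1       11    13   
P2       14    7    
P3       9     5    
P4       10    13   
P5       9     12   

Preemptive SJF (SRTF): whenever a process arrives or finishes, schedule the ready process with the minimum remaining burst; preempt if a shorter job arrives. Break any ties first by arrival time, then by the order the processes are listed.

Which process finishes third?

P5

Gantt: | idle 0-9 | P3 9-14 | P2 14-21 | P5 21-33 | P4 33-46 | P1 46-59 |
Completion: P1=59  P2=21  P3=14  P4=46  P5=33
Finish order: P3 → P2 → P5 → P4 → P1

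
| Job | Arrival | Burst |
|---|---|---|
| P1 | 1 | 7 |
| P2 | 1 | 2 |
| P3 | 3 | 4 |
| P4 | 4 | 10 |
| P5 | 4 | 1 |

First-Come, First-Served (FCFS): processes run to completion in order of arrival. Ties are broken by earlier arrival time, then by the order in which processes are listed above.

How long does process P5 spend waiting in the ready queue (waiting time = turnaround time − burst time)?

20

Schedule: | idle 0-1 | P1 1-8 | P2 8-10 | P3 10-14 | P4 14-24 | P5 24-25 |
Completion: P1=8  P2=10  P3=14  P4=24  P5=25
Waiting(P5) = turnaround − burst = 21 − 1 = 20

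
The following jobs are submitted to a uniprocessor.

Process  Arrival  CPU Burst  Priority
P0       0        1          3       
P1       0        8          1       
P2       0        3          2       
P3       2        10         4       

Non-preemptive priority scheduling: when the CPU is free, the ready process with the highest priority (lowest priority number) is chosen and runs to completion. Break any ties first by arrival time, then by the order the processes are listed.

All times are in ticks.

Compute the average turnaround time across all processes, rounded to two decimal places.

Schedule: | P1 0-8 | P2 8-11 | P0 11-12 | P3 12-22 |
Completion: P0=12  P1=8  P2=11  P3=22
Turnaround times: P0=12, P1=8, P2=11, P3=20
Average turnaround = (12+8+11+20) / 4 = 51/4 = 12.75

12.75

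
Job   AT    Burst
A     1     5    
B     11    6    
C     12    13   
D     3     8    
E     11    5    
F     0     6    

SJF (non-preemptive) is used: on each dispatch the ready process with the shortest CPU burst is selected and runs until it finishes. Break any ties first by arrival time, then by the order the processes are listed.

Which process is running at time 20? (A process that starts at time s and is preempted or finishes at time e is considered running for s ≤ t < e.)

B

Gantt: | F 0-6 | A 6-11 | E 11-16 | B 16-22 | D 22-30 | C 30-43 |
Completion: A=11  B=22  C=43  D=30  E=16  F=6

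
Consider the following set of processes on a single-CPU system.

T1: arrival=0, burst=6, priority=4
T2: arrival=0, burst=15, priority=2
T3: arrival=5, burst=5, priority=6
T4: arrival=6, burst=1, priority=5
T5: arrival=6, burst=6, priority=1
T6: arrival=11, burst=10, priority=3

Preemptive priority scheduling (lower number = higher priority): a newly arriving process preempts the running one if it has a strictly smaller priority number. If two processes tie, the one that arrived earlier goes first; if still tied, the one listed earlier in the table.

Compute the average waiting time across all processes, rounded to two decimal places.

Schedule: | T2 0-6 | T5 6-12 | T2 12-21 | T6 21-31 | T1 31-37 | T4 37-38 | T3 38-43 |
Completion: T1=37  T2=21  T3=43  T4=38  T5=12  T6=31
Waiting times: T1=31, T2=6, T3=33, T4=31, T5=0, T6=10
Average waiting = (31+6+33+31+0+10) / 6 = 111/6 = 18.50

18.50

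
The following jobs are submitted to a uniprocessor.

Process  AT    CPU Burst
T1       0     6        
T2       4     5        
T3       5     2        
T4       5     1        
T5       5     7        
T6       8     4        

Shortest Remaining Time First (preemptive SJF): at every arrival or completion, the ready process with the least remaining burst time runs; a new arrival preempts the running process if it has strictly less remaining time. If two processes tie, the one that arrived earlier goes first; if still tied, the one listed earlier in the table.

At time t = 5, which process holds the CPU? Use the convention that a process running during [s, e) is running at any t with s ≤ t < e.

Timeline: | T1 0-6 | T4 6-7 | T3 7-9 | T6 9-13 | T2 13-18 | T5 18-25 |
Completion: T1=6  T2=18  T3=9  T4=7  T5=25  T6=13

T1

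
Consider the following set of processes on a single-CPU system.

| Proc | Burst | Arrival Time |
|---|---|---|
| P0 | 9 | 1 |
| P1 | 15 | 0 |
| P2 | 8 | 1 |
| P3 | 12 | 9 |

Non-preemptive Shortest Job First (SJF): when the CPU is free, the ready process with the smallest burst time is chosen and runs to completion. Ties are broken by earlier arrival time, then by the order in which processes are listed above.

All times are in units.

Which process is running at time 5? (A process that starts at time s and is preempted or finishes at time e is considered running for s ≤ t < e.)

P1

Timeline: | P1 0-15 | P2 15-23 | P0 23-32 | P3 32-44 |
Completion: P0=32  P1=15  P2=23  P3=44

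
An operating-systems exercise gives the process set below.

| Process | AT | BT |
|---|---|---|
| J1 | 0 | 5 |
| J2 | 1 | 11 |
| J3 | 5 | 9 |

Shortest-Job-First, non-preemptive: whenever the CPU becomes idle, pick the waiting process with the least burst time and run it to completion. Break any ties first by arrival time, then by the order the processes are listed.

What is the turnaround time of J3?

Schedule: | J1 0-5 | J3 5-14 | J2 14-25 |
Completion: J1=5  J2=25  J3=14
Turnaround (C−A): J1=5  J2=24  J3=9
Turnaround(J3) = completion − arrival = 14 − 5 = 9

9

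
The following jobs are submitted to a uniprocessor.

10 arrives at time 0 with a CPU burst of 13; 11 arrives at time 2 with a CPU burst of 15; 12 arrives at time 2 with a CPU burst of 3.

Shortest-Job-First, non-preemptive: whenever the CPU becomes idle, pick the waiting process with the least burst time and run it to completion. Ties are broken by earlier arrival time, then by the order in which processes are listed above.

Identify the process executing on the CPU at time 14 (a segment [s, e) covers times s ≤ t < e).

12

Schedule: | 10 0-13 | 12 13-16 | 11 16-31 |
Completion: 10=13  11=31  12=16
Turnaround (C−A): 10=13  11=29  12=14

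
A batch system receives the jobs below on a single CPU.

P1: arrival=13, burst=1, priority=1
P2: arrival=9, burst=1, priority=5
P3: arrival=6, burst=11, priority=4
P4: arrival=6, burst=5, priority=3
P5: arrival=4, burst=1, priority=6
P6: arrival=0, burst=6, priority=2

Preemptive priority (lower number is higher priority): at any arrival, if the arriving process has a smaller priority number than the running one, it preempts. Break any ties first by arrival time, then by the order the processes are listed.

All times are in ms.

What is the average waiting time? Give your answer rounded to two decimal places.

6.67

Timeline: | P6 0-6 | P4 6-11 | P3 11-13 | P1 13-14 | P3 14-23 | P2 23-24 | P5 24-25 |
Completion: P1=14  P2=24  P3=23  P4=11  P5=25  P6=6
Waiting times: P1=0, P2=14, P3=6, P4=0, P5=20, P6=0
Average waiting = (0+14+6+0+20+0) / 6 = 40/6 = 6.67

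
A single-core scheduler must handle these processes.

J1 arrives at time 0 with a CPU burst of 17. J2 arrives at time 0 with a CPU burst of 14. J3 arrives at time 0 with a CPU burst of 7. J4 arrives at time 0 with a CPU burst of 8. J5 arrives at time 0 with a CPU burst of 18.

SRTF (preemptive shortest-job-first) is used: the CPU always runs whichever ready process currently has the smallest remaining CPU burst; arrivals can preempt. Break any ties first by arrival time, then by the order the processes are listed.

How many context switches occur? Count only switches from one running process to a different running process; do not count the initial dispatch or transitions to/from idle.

4

Schedule: | J3 0-7 | J4 7-15 | J2 15-29 | J1 29-46 | J5 46-64 |
Completion: J1=46  J2=29  J3=7  J4=15  J5=64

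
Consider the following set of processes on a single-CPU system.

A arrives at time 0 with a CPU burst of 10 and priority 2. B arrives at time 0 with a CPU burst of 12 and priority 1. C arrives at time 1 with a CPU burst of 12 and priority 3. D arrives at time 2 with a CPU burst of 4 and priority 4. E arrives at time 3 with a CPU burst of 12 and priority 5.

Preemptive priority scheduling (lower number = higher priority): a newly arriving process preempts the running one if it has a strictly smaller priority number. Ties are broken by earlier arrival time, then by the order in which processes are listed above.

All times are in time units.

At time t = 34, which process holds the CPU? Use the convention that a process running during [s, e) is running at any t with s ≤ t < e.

Gantt: | B 0-12 | A 12-22 | C 22-34 | D 34-38 | E 38-50 |
Completion: A=22  B=12  C=34  D=38  E=50

D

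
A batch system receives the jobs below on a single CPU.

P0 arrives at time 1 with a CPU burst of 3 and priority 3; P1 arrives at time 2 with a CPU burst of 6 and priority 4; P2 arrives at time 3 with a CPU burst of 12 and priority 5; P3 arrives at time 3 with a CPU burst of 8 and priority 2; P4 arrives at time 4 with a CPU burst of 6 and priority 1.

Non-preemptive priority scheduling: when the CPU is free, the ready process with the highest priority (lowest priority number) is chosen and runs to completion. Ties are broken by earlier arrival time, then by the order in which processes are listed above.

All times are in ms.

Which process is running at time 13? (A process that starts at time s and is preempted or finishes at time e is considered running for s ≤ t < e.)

Schedule: | idle 0-1 | P0 1-4 | P4 4-10 | P3 10-18 | P1 18-24 | P2 24-36 |
Completion: P0=4  P1=24  P2=36  P3=18  P4=10
Turnaround (C−A): P0=3  P1=22  P2=33  P3=15  P4=6

P3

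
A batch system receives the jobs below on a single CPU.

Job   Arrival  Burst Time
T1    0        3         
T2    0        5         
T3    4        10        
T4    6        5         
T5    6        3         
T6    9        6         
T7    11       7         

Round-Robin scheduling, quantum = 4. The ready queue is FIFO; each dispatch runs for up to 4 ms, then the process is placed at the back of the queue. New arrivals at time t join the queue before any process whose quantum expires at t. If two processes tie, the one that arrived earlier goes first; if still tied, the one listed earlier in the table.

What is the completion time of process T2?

19

Timeline: | T1 0-3 | T2 3-7 | T3 7-11 | T4 11-15 | T5 15-18 | T2 18-19 | T6 19-23 | T7 23-27 | T3 27-31 | T4 31-32 | T6 32-34 | T7 34-37 | T3 37-39 |
Completion: T1=3  T2=19  T3=39  T4=32  T5=18  T6=34  T7=37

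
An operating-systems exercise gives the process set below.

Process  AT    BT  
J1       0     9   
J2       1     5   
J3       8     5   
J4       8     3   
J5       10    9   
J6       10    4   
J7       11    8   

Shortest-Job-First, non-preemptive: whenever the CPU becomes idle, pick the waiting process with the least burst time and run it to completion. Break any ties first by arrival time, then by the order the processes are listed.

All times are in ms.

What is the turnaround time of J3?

Gantt: | J1 0-9 | J4 9-12 | J6 12-16 | J2 16-21 | J3 21-26 | J7 26-34 | J5 34-43 |
Completion: J1=9  J2=21  J3=26  J4=12  J5=43  J6=16  J7=34
Turnaround(J3) = completion − arrival = 26 − 8 = 18

18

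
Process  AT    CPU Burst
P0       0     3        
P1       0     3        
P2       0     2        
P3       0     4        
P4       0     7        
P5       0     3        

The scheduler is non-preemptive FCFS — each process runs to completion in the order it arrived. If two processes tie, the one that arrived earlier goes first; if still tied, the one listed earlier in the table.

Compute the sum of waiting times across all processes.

Timeline: | P0 0-3 | P1 3-6 | P2 6-8 | P3 8-12 | P4 12-19 | P5 19-22 |
Completion: P0=3  P1=6  P2=8  P3=12  P4=19  P5=22
Turnaround (C−A): P0=3  P1=6  P2=8  P3=12  P4=19  P5=22
Waiting = turnaround − burst: P0=0, P1=3, P2=6, P3=8, P4=12, P5=19
Total waiting = 0 + 3 + 6 + 8 + 12 + 19 = 48

48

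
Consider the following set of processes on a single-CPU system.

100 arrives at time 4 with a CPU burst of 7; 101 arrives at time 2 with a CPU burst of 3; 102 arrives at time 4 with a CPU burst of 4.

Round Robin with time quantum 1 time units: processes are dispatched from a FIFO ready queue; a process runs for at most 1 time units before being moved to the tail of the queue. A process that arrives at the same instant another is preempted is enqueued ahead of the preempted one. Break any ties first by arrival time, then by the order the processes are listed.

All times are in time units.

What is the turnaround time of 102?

9

Gantt: | idle 0-2 | 101 2-4 | 100 4-5 | 102 5-6 | 101 6-7 | 100 7-8 | 102 8-9 | 100 9-10 | 102 10-11 | 100 11-12 | 102 12-13 | 100 13-16 |
Completion: 100=16  101=7  102=13
Turnaround(102) = completion − arrival = 13 − 4 = 9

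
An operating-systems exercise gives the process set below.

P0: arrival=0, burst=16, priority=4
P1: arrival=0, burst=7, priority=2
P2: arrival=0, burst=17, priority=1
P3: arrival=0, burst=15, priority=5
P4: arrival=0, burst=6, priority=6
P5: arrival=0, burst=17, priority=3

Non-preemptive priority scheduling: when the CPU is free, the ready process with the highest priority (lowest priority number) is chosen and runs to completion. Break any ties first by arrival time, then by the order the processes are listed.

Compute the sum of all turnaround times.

Schedule: | P2 0-17 | P1 17-24 | P5 24-41 | P0 41-57 | P3 57-72 | P4 72-78 |
Completion: P0=57  P1=24  P2=17  P3=72  P4=78  P5=41
Turnaround = completion − arrival: P0=57, P1=24, P2=17, P3=72, P4=78, P5=41
Total turnaround = 57 + 24 + 17 + 72 + 78 + 41 = 289

289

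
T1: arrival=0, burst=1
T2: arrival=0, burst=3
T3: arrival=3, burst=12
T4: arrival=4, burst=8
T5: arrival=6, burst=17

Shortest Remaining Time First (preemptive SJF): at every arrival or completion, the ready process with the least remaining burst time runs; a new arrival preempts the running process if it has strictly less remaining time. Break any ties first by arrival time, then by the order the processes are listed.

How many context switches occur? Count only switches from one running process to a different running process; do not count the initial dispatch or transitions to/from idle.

Gantt: | T1 0-1 | T2 1-4 | T4 4-12 | T3 12-24 | T5 24-41 |
Completion: T1=1  T2=4  T3=24  T4=12  T5=41
Turnaround (C−A): T1=1  T2=4  T3=21  T4=8  T5=35

4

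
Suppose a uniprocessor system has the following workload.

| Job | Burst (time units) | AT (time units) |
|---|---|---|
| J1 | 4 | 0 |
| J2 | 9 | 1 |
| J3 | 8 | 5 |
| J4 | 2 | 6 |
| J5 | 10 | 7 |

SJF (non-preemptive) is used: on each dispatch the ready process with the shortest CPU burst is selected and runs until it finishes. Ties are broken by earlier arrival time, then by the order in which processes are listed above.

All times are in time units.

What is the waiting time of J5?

Gantt: | J1 0-4 | J2 4-13 | J4 13-15 | J3 15-23 | J5 23-33 |
Completion: J1=4  J2=13  J3=23  J4=15  J5=33
Waiting(J5) = turnaround − burst = 26 − 10 = 16

16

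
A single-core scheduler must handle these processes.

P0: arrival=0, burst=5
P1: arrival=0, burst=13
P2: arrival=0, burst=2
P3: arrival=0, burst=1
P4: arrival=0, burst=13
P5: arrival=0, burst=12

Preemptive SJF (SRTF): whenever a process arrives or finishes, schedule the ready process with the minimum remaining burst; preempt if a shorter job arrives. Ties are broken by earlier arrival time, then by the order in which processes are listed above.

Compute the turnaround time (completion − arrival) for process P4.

Schedule: | P3 0-1 | P2 1-3 | P0 3-8 | P5 8-20 | P1 20-33 | P4 33-46 |
Completion: P0=8  P1=33  P2=3  P3=1  P4=46  P5=20
Turnaround (C−A): P0=8  P1=33  P2=3  P3=1  P4=46  P5=20
Turnaround(P4) = completion − arrival = 46 − 0 = 46

46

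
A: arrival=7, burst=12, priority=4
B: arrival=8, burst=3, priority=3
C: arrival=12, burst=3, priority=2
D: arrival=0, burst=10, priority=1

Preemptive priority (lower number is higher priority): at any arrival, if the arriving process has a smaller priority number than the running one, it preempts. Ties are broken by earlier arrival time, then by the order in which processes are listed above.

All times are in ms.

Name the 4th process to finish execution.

Schedule: | D 0-10 | B 10-12 | C 12-15 | B 15-16 | A 16-28 |
Completion: A=28  B=16  C=15  D=10
Turnaround (C−A): A=21  B=8  C=3  D=10
Finish order: D → C → B → A

A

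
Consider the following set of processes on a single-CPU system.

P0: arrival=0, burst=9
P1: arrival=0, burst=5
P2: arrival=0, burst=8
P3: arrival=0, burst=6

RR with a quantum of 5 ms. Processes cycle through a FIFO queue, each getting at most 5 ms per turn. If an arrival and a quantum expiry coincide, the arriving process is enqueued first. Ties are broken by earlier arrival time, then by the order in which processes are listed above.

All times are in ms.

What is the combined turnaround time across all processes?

Gantt: | P0 0-5 | P1 5-10 | P2 10-15 | P3 15-20 | P0 20-24 | P2 24-27 | P3 27-28 |
Completion: P0=24  P1=10  P2=27  P3=28
Turnaround = completion − arrival: P0=24, P1=10, P2=27, P3=28
Total turnaround = 24 + 10 + 27 + 28 = 89

89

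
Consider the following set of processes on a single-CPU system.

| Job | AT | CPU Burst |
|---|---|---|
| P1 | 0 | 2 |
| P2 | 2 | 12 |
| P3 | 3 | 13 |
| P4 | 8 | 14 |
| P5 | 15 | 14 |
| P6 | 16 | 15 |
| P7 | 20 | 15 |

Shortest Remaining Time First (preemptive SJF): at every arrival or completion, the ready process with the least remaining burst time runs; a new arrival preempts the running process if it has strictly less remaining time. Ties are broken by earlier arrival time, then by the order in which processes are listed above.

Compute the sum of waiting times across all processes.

145

Schedule: | P1 0-2 | P2 2-14 | P3 14-27 | P4 27-41 | P5 41-55 | P6 55-70 | P7 70-85 |
Completion: P1=2  P2=14  P3=27  P4=41  P5=55  P6=70  P7=85
Turnaround (C−A): P1=2  P2=12  P3=24  P4=33  P5=40  P6=54  P7=65
Waiting = turnaround − burst: P1=0, P2=0, P3=11, P4=19, P5=26, P6=39, P7=50
Total waiting = 0 + 0 + 11 + 19 + 26 + 39 + 50 = 145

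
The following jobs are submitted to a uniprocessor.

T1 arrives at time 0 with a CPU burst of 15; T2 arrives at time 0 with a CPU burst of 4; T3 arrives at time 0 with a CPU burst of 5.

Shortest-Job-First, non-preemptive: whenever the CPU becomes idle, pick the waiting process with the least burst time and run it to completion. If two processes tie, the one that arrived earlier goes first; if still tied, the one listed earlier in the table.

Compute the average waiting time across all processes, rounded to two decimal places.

4.33

Gantt: | T2 0-4 | T3 4-9 | T1 9-24 |
Completion: T1=24  T2=4  T3=9
Turnaround (C−A): T1=24  T2=4  T3=9
Waiting times: T1=9, T2=0, T3=4
Average waiting = (9+0+4) / 3 = 13/3 = 4.33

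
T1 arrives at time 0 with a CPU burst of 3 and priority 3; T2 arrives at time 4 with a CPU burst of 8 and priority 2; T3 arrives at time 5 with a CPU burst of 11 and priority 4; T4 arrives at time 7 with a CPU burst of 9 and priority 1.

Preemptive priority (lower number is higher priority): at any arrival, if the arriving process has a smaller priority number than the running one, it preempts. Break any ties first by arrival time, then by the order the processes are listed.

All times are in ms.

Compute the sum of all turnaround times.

Timeline: | T1 0-3 | idle 3-4 | T2 4-7 | T4 7-16 | T2 16-21 | T3 21-32 |
Completion: T1=3  T2=21  T3=32  T4=16
Turnaround = completion − arrival: T1=3, T2=17, T3=27, T4=9
Total turnaround = 3 + 17 + 27 + 9 = 56

56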